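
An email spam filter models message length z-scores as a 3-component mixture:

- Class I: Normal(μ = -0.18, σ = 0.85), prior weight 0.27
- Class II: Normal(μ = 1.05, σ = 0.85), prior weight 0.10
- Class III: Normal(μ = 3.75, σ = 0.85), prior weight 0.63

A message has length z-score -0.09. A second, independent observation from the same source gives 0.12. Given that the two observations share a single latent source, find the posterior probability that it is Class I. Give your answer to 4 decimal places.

Posterior ∝ prior × likelihood, so P(k | x) ∝ π_k f_k(x); normalise over all components.
Since both observations come from the same component, the likelihood for component k is f_k(x₁)·f_k(x₂).
  p_I = [0.46672] × [0.441003] = 0.205825
  p_II = [0.19094] × [0.257956] = 0.0492541
  p_III = [1.73662e-05] × [5.14252e-05] = 8.93059e-10
Prior × likelihood for each component:
  π_I·p_I = 0.27 × 0.205825 = 0.0555728
  π_II·p_II = 0.10 × 0.0492541 = 0.00492541
  π_III·p_III = 0.63 × 8.93059e-10 = 5.62627e-10
Evidence: 0.0555728 + 0.00492541 + 5.62627e-10 = 0.0604982
So the posterior for Class I is 0.0555728 / 0.0604982 ≈ 0.9186.

0.9186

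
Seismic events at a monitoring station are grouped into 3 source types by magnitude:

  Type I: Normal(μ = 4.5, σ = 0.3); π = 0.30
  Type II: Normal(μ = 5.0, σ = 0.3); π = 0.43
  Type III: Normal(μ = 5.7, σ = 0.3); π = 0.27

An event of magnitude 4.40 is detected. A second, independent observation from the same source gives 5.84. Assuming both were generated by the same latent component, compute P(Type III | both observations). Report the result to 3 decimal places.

P(component k | x) = P(Z=k)·f_k(x) / marginal(x), where marginal(x) = Σ_j P(Z=j)·f_j(x).
Since both observations come from the same component, the likelihood for component k is f_k(x₁)·f_k(x₂).
  p_I = [(1/(0.3·√(2π)))·exp(−(4.40−4.5)²/(2·0.3²)) = 1.329808·exp(-0.05556) = 1.25794] × [6.18671e-05] = 7.78254e-05
  p_II = [(1/(0.3·√(2π)))·exp(−(4.40−5.0)²/(2·0.3²)) = 1.329808·exp(-2.00000) = 0.17997] × [0.0263848] = 0.00474848
  p_III = [(1/(0.3·√(2π)))·exp(−(4.40−5.7)²/(2·0.3²)) = 1.329808·exp(-9.38889) = 0.000111236] × [1.19261] = 0.000132662
Prior × likelihood for each component:
  P(Z=I)·p_I = 0.30 × 7.78254e-05 = 2.33476e-05
  P(Z=II)·p_II = 0.43 × 0.00474848 = 0.00204184
  P(Z=III)·p_III = 0.27 × 0.000132662 = 3.58186e-05
Normaliser: 2.33476e-05 + 0.00204184 + 3.58186e-05 = 0.00210101
P(Type III | x) = 3.58186e-05 / 0.00210101 ≈ 0.017

0.017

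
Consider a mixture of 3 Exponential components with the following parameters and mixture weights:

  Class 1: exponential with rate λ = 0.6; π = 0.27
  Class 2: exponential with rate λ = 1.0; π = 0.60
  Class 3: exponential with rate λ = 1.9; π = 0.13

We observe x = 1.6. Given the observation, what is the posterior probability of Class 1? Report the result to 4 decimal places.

P(component k | x) = π_k·f_k(x) / marginal(x), where marginal(x) = Σ_j π_j·f_j(x).
Component likelihoods at x = 1.6:
  L_1 = 0.229736
  L_2 = 0.201897
  L_3 = 0.0908863
Multiply by the mixture weights:
  π_1·L_1 = 0.27 × 0.229736 = 0.0620286
  π_2·L_2 = 0.60 × 0.201897 = 0.121138
  π_3·L_3 = 0.13 × 0.0908863 = 0.0118152
Denominator: 0.0620286 + 0.121138 + 0.0118152 = 0.194982
Responsibility of Class 1: 0.0620286 / 0.194982 ≈ 0.3181

0.3181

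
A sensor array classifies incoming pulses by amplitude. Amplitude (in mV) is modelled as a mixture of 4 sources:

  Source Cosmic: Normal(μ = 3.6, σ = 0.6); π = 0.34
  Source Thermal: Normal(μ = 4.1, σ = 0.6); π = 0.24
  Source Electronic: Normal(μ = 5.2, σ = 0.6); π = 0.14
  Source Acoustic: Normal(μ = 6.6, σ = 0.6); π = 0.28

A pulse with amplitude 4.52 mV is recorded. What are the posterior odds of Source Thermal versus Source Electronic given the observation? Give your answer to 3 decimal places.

Since P(k|x) ∝ P(Z=k) f_k(x), the posterior odds are P(Z=i) f_i(x) / (P(Z=j) f_j(x)).
Normal densities:
  f_Cosmic = (1/(0.6·√(2π)))·exp(−(4.52−3.6)²/(2·0.6²)) = 0.664904·exp(-1.17556) = 0.205221
  f_Thermal = (1/(0.6·√(2π)))·exp(−(4.52−4.1)²/(2·0.6²)) = 0.664904·exp(-0.24500) = 0.520423
  f_Electronic = (1/(0.6·√(2π)))·exp(−(4.52−5.2)²/(2·0.6²)) = 0.664904·exp(-0.64222) = 0.34982
  f_Acoustic = (1/(0.6·√(2π)))·exp(−(4.52−6.6)²/(2·0.6²)) = 0.664904·exp(-6.00889) = 0.00163355
0.124902 / 0.0489749 ≈ 2.550

2.550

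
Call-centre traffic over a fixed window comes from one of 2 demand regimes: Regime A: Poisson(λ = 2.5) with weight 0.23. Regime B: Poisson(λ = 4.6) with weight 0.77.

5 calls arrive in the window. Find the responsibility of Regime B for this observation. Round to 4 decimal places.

0.8963

The responsibility of component k is π_k f_k(x) divided by Σ_j π_j f_j(x).
Evaluate each component's likelihood at the observed value:
  p_A = 0.0668009
  p_B = 0.172526
Multiply by the mixture weights:
  π_A·p_A = 0.23 × 0.0668009 = 0.0153642
  π_B·p_B = 0.77 × 0.172526 = 0.132845
Sum: 0.0153642 + 0.132845 = 0.148209
Responsibility of Regime B: 0.132845 / 0.148209 ≈ 0.8963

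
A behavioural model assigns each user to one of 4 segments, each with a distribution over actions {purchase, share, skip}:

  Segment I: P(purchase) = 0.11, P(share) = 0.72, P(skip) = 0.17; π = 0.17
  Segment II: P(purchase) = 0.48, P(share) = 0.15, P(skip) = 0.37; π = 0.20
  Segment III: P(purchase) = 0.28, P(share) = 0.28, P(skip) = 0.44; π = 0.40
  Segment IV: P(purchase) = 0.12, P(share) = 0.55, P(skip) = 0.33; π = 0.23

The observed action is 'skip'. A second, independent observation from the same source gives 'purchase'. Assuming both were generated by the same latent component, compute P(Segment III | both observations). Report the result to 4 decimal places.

0.5076

The responsibility of component k is π_k f_k(x) divided by Σ_j π_j f_j(x).
Since both observations come from the same component, the likelihood for component k is f_k(x₁)·f_k(x₂).
  p_I = [P(skip | comp) = 0.17] × [0.11] = 0.0187
  p_II = [P(skip | comp) = 0.37] × [0.48] = 0.1776
  p_III = [P(skip | comp) = 0.44] × [0.28] = 0.1232
  p_IV = [P(skip | comp) = 0.33] × [0.12] = 0.0396
Prior × likelihood for each component:
  π_I·p_I = 0.17 × 0.0187 = 0.003179
  π_II·p_II = 0.20 × 0.1776 = 0.03552
  π_III·p_III = 0.40 × 0.1232 = 0.04928
  π_IV·p_IV = 0.23 × 0.0396 = 0.009108
Evidence: 0.003179 + 0.03552 + 0.04928 + 0.009108 = 0.097087
So the posterior for Segment III is 0.04928 / 0.097087 ≈ 0.5076.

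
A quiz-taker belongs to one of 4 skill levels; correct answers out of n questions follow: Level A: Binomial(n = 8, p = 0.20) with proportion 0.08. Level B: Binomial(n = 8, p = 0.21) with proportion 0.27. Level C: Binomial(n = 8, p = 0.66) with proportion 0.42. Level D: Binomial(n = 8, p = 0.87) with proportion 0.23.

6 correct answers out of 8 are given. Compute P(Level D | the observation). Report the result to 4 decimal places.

The responsibility of component k is π_k f_k(x) divided by Σ_j π_j f_j(x).
Evaluate each component's likelihood at the observed value:
  L_A = C(8,6)·0.20^6·0.80^2 = 28·6.4e-05·0.64 = 0.00114688
  L_B = C(8,6)·0.21^6·0.79^2 = 28·8.57661e-05·0.6241 = 0.00149875
  L_C = C(8,6)·0.66^6·0.34^2 = 28·0.082654·0.1156 = 0.267534
  L_D = C(8,6)·0.87^6·0.13^2 = 28·0.433626·0.0169 = 0.205192
Prior × likelihood for each component:
  π_A·L_A = 0.08 × 0.00114688 = 9.17504e-05
  π_B·L_B = 0.27 × 0.00149875 = 0.000404661
  π_C·L_C = 0.42 × 0.267534 = 0.112364
  π_D·L_D = 0.23 × 0.205192 = 0.0471941
Evidence: 9.17504e-05 + 0.000404661 + 0.112364 + 0.0471941 = 0.160055
Responsibility of Level D: 0.0471941 / 0.160055 ≈ 0.2949

0.2949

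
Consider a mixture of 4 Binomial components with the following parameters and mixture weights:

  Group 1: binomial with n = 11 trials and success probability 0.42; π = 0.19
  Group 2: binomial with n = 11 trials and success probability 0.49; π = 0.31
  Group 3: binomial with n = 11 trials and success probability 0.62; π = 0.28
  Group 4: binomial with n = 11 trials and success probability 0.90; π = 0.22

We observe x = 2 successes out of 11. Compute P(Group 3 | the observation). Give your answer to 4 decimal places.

By Bayes' theorem, P(k | x) = π_k f_k(x) / Σ_j π_j f_j(x).
Component likelihoods at x = 2 successes out of 11:
  p_1 = C(11,2)·0.42^2·0.58^9 = 55·0.1764·0.00742766 = 0.0720631
  p_2 = C(11,2)·0.49^2·0.51^9 = 55·0.2401·0.00233417 = 0.0308238
  p_3 = C(11,2)·0.62^2·0.38^9 = 55·0.3844·0.000165216 = 0.003493
  p_4 = C(11,2)·0.90^2·0.10^9 = 55·0.81·1e-09 = 4.455e-08
Prior × likelihood for each component:
  π_1·p_1 = 0.19 × 0.0720631 = 0.013692
  π_2·p_2 = 0.31 × 0.0308238 = 0.00955538
  π_3·p_3 = 0.28 × 0.003493 = 0.00097804
  π_4·p_4 = 0.22 × 4.455e-08 = 9.801e-09
Sum: 0.013692 + 0.00955538 + 0.00097804 + 9.801e-09 = 0.0242254
P(Group 3 | x) = 0.00097804 / 0.0242254 ≈ 0.0404

0.0404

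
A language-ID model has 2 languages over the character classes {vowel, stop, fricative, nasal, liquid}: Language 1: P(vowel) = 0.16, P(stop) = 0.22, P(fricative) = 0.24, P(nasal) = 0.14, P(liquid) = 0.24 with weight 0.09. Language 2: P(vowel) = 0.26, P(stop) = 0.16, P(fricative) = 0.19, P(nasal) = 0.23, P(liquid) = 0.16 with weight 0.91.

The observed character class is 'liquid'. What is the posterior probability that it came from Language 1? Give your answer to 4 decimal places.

P(component k | x) = w_k·f_k(x) / marginal(x), where marginal(x) = Σ_j w_j·f_j(x).
Categorical probabilities:
  L_1 = P(liquid | comp) = 0.24
  L_2 = P(liquid | comp) = 0.16
Weight by the priors:
  w_1·L_1 = 0.09 × 0.24 = 0.0216
  w_2·L_2 = 0.91 × 0.16 = 0.1456
Sum: 0.0216 + 0.1456 = 0.1672
P(Language 1 | data) = 0.0216 / 0.1672 ≈ 0.1292

0.1292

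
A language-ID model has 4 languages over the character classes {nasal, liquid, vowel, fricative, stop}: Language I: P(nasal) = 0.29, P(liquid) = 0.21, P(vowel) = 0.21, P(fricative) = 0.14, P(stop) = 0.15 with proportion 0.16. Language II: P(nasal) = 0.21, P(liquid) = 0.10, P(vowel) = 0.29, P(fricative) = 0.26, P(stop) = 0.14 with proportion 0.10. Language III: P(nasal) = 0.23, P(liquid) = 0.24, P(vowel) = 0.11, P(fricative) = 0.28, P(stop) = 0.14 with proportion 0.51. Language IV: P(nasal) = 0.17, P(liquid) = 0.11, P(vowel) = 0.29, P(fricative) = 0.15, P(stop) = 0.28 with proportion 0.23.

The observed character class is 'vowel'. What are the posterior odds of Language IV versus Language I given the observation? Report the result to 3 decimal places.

1.985

The posterior odds equal the prior odds times the likelihood ratio: (π_i/π_j)·(f_i(x)/f_j(x)).
Categorical probabilities:
  p_I = 0.21
  p_II = 0.29
  p_III = 0.11
  p_IV = 0.29
Odds = (0.23/0.16) × (0.29/0.21) = 1.4375 × 1.38095 ≈ 1.985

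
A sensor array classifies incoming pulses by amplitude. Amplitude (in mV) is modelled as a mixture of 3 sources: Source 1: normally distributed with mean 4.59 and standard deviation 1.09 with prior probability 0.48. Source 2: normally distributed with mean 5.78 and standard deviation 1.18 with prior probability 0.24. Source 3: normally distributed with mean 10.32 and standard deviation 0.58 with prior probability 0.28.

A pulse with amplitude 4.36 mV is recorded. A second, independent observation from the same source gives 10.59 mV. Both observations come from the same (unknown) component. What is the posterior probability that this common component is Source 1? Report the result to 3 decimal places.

The responsibility of component k is w_k f_k(x) divided by Σ_j w_j f_j(x).
Since both observations come from the same component, the likelihood for component k is f_k(x₁)·f_k(x₂).
  p_1 = [0.357944] × [9.63425e-08] = 3.44852e-08
  p_2 = [0.163895] × [8.33513e-05] = 1.36609e-05
  p_3 = [8.0943e-24] × [0.617199] = 4.99579e-24
Unnormalised posteriors:
  w_1·p_1 = 0.48 × 3.44852e-08 = 1.65529e-08
  w_2·p_2 = 0.24 × 1.36609e-05 = 3.27862e-06
  w_3·p_3 = 0.28 × 4.99579e-24 = 1.39882e-24
Normaliser: 1.65529e-08 + 3.27862e-06 + 1.39882e-24 = 3.29517e-06
So the posterior for Source 1 is 1.65529e-08 / 3.29517e-06 ≈ 0.005.

0.005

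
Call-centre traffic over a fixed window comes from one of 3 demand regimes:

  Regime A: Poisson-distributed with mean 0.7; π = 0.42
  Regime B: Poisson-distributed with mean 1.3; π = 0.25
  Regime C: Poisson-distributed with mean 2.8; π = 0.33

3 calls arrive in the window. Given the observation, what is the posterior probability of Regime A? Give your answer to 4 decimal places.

0.1081

By Bayes' theorem, P(k | x) = π_k f_k(x) / Σ_j π_j f_j(x).
Component likelihoods at x = 3 calls:
  L_A = 0.0283881
  L_B = 0.0997921
  L_C = 0.222484
Unnormalised posteriors:
  π_A·L_A = 0.42 × 0.0283881 = 0.011923
  π_B·L_B = 0.25 × 0.0997921 = 0.024948
  π_C·L_C = 0.33 × 0.222484 = 0.0734196
Marginal: 0.011923 + 0.024948 + 0.0734196 = 0.110291
P(Regime A | data) ≈ 0.1081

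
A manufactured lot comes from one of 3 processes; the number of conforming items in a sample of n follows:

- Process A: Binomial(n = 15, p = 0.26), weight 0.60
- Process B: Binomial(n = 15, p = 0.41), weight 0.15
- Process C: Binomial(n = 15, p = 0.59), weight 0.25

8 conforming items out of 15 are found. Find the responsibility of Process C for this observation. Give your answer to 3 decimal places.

0.614

Posterior ∝ prior × likelihood, so P(k | x) ∝ π_k f_k(x); normalise over all components.
Evaluate each component's likelihood at the observed value:
  L_A = 0.0163289
  L_B = 0.127874
  L_C = 0.184014
Weight by the priors:
  π_A·L_A = 0.60 × 0.0163289 = 0.00979735
  π_B·L_B = 0.15 × 0.127874 = 0.0191812
  π_C·L_C = 0.25 × 0.184014 = 0.0460036
Normaliser: 0.00979735 + 0.0191812 + 0.0460036 = 0.0749821
P(Process C | x) ≈ 0.614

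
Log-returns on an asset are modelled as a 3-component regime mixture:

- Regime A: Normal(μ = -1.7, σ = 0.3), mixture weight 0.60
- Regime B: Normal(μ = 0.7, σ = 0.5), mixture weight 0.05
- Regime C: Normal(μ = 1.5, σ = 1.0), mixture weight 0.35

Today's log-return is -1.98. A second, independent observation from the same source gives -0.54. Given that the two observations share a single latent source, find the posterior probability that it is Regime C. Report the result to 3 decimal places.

Posterior ∝ prior × likelihood, so P(k | x) ∝ π_k f_k(x); normalise over all components.
Since both observations come from the same component, the likelihood for component k is f_k(x₁)·f_k(x₂).
  f_A = [(1/(0.3·√(2π)))·exp(−(-1.98−-1.7)²/(2·0.3²)) = 1.329808·exp(-0.43556) = 0.860259] × [0.000753696] = 0.000648374
  f_B = [(1/(0.5·√(2π)))·exp(−(-1.98−0.7)²/(2·0.5²)) = 0.797885·exp(-14.36480) = 4.60667e-07] × [0.0368466] = 1.6974e-08
  f_C = [(1/(1.0·√(2π)))·exp(−(-1.98−1.5)²/(2·1.0²)) = 0.398942·exp(-6.05520) = 0.000935772] × [0.0498001] = 4.66015e-05
Prior × likelihood for each component:
  π_A·f_A = 0.60 × 0.000648374 = 0.000389025
  π_B·f_B = 0.05 × 1.6974e-08 = 8.487e-10
  π_C·f_C = 0.35 × 4.66015e-05 = 1.63105e-05
Normaliser: 0.000389025 + 8.487e-10 + 1.63105e-05 = 0.000405336
Responsibility of Regime C: 1.63105e-05 / 0.000405336 ≈ 0.040

0.040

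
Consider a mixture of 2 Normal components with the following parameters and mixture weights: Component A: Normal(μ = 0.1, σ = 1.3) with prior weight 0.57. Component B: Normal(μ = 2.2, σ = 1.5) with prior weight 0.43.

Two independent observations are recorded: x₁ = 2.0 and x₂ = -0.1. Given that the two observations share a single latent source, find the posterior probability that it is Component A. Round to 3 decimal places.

0.662

The responsibility of component k is π_k f_k(x) divided by Σ_j π_j f_j(x).
Since both observations come from the same component, the likelihood for component k is f_k(x₁)·f_k(x₂).
  p_A = [(1/(1.3·√(2π)))·exp(−(2.0−0.1)²/(2·1.3²)) = 0.306879·exp(-1.06805) = 0.105468] × [0.303268] = 0.031985
  p_B = [(1/(1.5·√(2π)))·exp(−(2.0−2.2)²/(2·1.5²)) = 0.265962·exp(-0.00889) = 0.263608] × [0.0820883] = 0.0216391
Weight by the priors:
  π_A·p_A = 0.57 × 0.031985 = 0.0182315
  π_B·p_B = 0.43 × 0.0216391 = 0.00930483
Normaliser: 0.0182315 + 0.00930483 = 0.0275363
So the posterior for Component A is 0.0182315 / 0.0275363 ≈ 0.662.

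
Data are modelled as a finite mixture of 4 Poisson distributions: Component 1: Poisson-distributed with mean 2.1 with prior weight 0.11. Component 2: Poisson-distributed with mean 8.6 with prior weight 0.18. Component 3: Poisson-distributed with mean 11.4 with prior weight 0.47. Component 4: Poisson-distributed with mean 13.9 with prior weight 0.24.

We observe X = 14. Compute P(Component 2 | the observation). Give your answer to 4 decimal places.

0.0678

P(component k | x) = π_k·f_k(x) / marginal(x), where marginal(x) = Σ_j π_j·f_j(x).
Poisson probabilities:
  p_1 = 4.55663e-08
  p_2 = 0.0255645
  p_3 = 0.0804086
  p_4 = 0.105951
Unnormalised posteriors:
  π_1·p_1 = 0.11 × 4.55663e-08 = 5.01229e-09
  π_2·p_2 = 0.18 × 0.0255645 = 0.00460161
  π_3·p_3 = 0.47 × 0.0804086 = 0.037792
  π_4·p_4 = 0.24 × 0.105951 = 0.0254283
Evidence: 5.01229e-09 + 0.00460161 + 0.037792 + 0.0254283 = 0.0678219
So the posterior for Component 2 is 0.00460161 / 0.0678219 ≈ 0.0678.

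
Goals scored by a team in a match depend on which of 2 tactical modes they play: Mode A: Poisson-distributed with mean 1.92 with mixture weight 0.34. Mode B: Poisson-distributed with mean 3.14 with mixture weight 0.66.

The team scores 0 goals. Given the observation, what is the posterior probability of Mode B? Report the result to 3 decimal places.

Posterior ∝ prior × likelihood, so P(k | x) ∝ w_k f_k(x); normalise over all components.
Poisson probabilities:
  L_A = e^(−1.92)·1.92^0/0! = 0.146607
  L_B = e^(−3.14)·3.14^0/0! = 0.0432828
Weight by the priors:
  w_A·L_A = 0.34 × 0.146607 = 0.0498464
  w_B·L_B = 0.66 × 0.0432828 = 0.0285666
Denominator: 0.0498464 + 0.0285666 = 0.078413
P(Mode B | 0 goals) = 0.0285666 / 0.078413 ≈ 0.364

0.364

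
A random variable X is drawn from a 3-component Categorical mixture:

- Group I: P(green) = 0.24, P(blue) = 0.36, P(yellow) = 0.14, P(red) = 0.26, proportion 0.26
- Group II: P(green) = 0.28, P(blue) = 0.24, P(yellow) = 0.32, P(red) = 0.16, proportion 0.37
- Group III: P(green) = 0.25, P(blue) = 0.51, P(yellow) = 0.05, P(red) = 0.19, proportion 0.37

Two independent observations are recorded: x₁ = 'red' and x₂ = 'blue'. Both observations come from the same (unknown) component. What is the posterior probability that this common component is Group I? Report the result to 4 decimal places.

0.3271

P(component k | x) = π_k·f_k(x) / marginal(x), where marginal(x) = Σ_j π_j·f_j(x).
Since both observations come from the same component, the likelihood for component k is f_k(x₁)·f_k(x₂).
  f_I = [P(red | comp) = 0.26] × [0.36] = 0.0936
  f_II = [P(red | comp) = 0.16] × [0.24] = 0.0384
  f_III = [P(red | comp) = 0.19] × [0.51] = 0.0969
Prior × likelihood for each component:
  π_I·f_I = 0.26 × 0.0936 = 0.024336
  π_II·f_II = 0.37 × 0.0384 = 0.014208
  π_III·f_III = 0.37 × 0.0969 = 0.035853
Evidence: 0.024336 + 0.014208 + 0.035853 = 0.074397
P(Group I | data) ≈ 0.3271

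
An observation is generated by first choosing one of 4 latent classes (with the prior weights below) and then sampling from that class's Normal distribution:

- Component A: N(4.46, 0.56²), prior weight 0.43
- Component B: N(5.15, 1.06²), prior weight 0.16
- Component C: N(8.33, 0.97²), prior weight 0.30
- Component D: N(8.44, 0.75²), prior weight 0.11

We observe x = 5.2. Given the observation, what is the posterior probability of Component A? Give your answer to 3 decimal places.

0.678

Apply Bayes' rule: the posterior for each component is proportional to its prior times its likelihood at x.
Evaluate each component's likelihood at the observed value:
  p_A = (1/(0.56·√(2π)))·exp(−(5.2−4.46)²/(2·0.56²)) = 0.712397·exp(-0.87309) = 0.29754
  p_B = (1/(1.06·√(2π)))·exp(−(5.2−5.15)²/(2·1.06²)) = 0.376361·exp(-0.00111) = 0.375942
  p_C = (1/(0.97·√(2π)))·exp(−(5.2−8.33)²/(2·0.97²)) = 0.411281·exp(-5.20613) = 0.00225499
  p_D = (1/(0.75·√(2π)))·exp(−(5.2−8.44)²/(2·0.75²)) = 0.531923·exp(-9.33120) = 4.71368e-05
Weight by the priors:
  π_A·p_A = 0.43 × 0.29754 = 0.127942
  π_B·p_B = 0.16 × 0.375942 = 0.0601507
  π_C·p_C = 0.30 × 0.00225499 = 0.000676496
  π_D·p_D = 0.11 × 4.71368e-05 = 5.18505e-06
Marginal: 0.127942 + 0.0601507 + 0.000676496 + 5.18505e-06 = 0.188775
Responsibility of Component A: 0.127942 / 0.188775 ≈ 0.678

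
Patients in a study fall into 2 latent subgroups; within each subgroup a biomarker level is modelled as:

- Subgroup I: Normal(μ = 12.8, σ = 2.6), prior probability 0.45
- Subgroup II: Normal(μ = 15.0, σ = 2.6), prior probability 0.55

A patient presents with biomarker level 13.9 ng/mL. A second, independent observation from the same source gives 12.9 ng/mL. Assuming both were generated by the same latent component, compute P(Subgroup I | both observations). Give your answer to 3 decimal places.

0.531

By Bayes' theorem, P(k | x) = π_k f_k(x) / Σ_j π_j f_j(x).
Since both observations come from the same component, the likelihood for component k is f_k(x₁)·f_k(x₂).
  p_I = [0.140304] × [0.153326] = 0.0215122
  p_II = [0.140304] × [0.110733] = 0.0155362
Weight by the priors:
  π_I·p_I = 0.45 × 0.0215122 = 0.00968047
  π_II·p_II = 0.55 × 0.0155362 = 0.00854493
Denominator: 0.00968047 + 0.00854493 = 0.0182254
P(Subgroup I | x₁,x₂) ≈ 0.531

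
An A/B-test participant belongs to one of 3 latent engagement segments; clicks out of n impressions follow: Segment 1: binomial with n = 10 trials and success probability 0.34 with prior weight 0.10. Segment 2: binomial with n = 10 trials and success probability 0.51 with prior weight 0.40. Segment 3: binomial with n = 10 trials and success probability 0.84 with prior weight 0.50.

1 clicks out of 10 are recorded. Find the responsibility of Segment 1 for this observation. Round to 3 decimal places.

0.709

The responsibility of component k is π_k f_k(x) divided by Σ_j π_j f_j(x).
Binomial probabilities:
  p_1 = 0.0807931
  p_2 = 0.00830491
  p_3 = 5.77244e-07
Multiply by the mixture weights:
  π_1·p_1 = 0.10 × 0.0807931 = 0.00807931
  π_2·p_2 = 0.40 × 0.00830491 = 0.00332196
  π_3·p_3 = 0.50 × 5.77244e-07 = 2.88622e-07
Marginal: 0.00807931 + 0.00332196 + 2.88622e-07 = 0.0114016
So the posterior for Segment 1 is 0.00807931 / 0.0114016 ≈ 0.709.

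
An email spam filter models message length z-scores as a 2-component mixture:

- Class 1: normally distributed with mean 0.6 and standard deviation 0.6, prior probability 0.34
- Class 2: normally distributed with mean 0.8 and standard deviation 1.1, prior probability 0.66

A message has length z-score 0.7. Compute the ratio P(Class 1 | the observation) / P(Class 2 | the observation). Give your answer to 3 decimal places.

0.935

Only the two components matter; the odds are (w_i f_i(x)) / (w_j f_j(x)).
Normal densities:
  p_1 = (1/(0.6·√(2π)))·exp(−(0.7−0.6)²/(2·0.6²)) = 0.664904·exp(-0.01389) = 0.655733
  p_2 = (1/(1.1·√(2π)))·exp(−(0.7−0.8)²/(2·1.1²)) = 0.362675·exp(-0.00413) = 0.361179
Posterior odds = (w_1·p_1) / (w_2·p_2) = (0.34·0.655733) / (0.66·0.361179) = 0.222949 / 0.238378 ≈ 0.935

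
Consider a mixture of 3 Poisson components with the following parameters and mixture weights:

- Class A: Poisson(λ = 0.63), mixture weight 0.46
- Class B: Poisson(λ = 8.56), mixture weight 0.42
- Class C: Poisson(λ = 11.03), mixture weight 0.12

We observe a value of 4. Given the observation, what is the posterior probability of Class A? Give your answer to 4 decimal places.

Apply Bayes' rule: the posterior for each component is proportional to its prior times its likelihood at x.
Component likelihoods at x = 4:
  f_A = e^(−0.63)·0.63^4/4! = 0.00349579
  f_B = e^(−8.56)·8.56^4/4! = 0.042867
  f_C = e^(−11.03)·11.03^4/4! = 0.00999592
Multiply by the mixture weights:
  π_A·f_A = 0.46 × 0.00349579 = 0.00160806
  π_B·f_B = 0.42 × 0.042867 = 0.0180041
  π_C·f_C = 0.12 × 0.00999592 = 0.00119951
Denominator: 0.00160806 + 0.0180041 + 0.00119951 = 0.0208117
So the posterior for Class A is 0.00160806 / 0.0208117 ≈ 0.0773.

0.0773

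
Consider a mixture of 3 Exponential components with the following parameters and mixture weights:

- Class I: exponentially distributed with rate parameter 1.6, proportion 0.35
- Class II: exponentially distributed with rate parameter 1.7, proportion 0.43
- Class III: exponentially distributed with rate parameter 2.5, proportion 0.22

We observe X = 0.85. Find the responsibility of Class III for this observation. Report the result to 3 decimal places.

0.172

The responsibility of component k is w_k f_k(x) divided by Σ_j w_j f_j(x).
Evaluate each component's likelihood at the observed value:
  L_I = 1.6·e^(−1.6·0.85) = 1.6·e^(−1.3600) = 0.410657
  L_II = 1.7·e^(−1.7·0.85) = 1.7·e^(−1.4450) = 0.400768
  L_III = 2.5·e^(−2.5·0.85) = 2.5·e^(−2.1250) = 0.298582
Prior × likelihood for each component:
  w_I·L_I = 0.35 × 0.410657 = 0.14373
  w_II·L_II = 0.43 × 0.400768 = 0.17233
  w_III·L_III = 0.22 × 0.298582 = 0.0656881
Normaliser: 0.14373 + 0.17233 + 0.0656881 = 0.381749
So the posterior for Class III is 0.0656881 / 0.381749 ≈ 0.172.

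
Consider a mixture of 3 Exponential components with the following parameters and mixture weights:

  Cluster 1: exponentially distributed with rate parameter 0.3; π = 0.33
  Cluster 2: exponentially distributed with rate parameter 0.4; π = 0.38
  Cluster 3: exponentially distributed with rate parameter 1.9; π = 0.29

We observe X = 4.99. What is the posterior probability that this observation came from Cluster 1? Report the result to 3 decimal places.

0.517

P(component k | x) = π_k·f_k(x) / marginal(x), where marginal(x) = Σ_j π_j·f_j(x).
Evaluate each component's likelihood at the observed value:
  p_1 = 0.3·e^(−0.3·4.99) = 0.3·e^(−1.4970) = 0.0671402
  p_2 = 0.4·e^(−0.4·4.99) = 0.4·e^(−1.9960) = 0.0543511
  p_3 = 1.9·e^(−1.9·4.99) = 1.9·e^(−9.4810) = 0.000144946
Multiply by the mixture weights:
  π_1·p_1 = 0.33 × 0.0671402 = 0.0221563
  π_2·p_2 = 0.38 × 0.0543511 = 0.0206534
  π_3·p_3 = 0.29 × 0.000144946 = 4.20345e-05
Sum: 0.0221563 + 0.0206534 + 4.20345e-05 = 0.0428517
Responsibility of Cluster 1: 0.0221563 / 0.0428517 ≈ 0.517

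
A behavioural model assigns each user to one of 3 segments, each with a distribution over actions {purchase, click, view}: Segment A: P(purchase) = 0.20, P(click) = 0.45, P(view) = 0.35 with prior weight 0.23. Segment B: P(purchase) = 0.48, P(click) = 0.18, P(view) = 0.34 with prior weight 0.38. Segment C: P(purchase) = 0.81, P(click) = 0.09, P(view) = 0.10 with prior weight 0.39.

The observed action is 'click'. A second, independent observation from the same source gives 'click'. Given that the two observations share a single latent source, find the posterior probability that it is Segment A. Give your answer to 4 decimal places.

0.7507

Posterior ∝ prior × likelihood, so P(k | x) ∝ P(Z=k) f_k(x); normalise over all components.
Since both observations come from the same component, the likelihood for component k is f_k(x₁)·f_k(x₂).
  p_A = [0.45] × [0.45] = 0.2025
  p_B = [0.18] × [0.18] = 0.0324
  p_C = [0.09] × [0.09] = 0.0081
Unnormalised posteriors:
  P(Z=A)·p_A = 0.23 × 0.2025 = 0.046575
  P(Z=B)·p_B = 0.38 × 0.0324 = 0.012312
  P(Z=C)·p_C = 0.39 × 0.0081 = 0.003159
Denominator: 0.046575 + 0.012312 + 0.003159 = 0.062046
P(Segment A | x₁, x₂) = 0.046575 / 0.062046 ≈ 0.7507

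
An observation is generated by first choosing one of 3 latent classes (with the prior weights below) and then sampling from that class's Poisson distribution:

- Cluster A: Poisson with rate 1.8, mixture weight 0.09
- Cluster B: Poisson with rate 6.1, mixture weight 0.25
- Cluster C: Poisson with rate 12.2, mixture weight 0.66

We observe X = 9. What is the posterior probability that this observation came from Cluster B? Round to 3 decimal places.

0.248

P(component k | x) = w_k·f_k(x) / marginal(x), where marginal(x) = Σ_j w_j·f_j(x).
Component likelihoods at x = 9:
  L_A = e^(−1.8)·1.8^9/9! = 9.03565e-05
  L_B = e^(−6.1)·6.1^9/9! = 0.0722785
  L_C = e^(−12.2)·12.2^9/9! = 0.0830009
Prior × likelihood for each component:
  w_A·L_A = 0.09 × 9.03565e-05 = 8.13209e-06
  w_B·L_B = 0.25 × 0.0722785 = 0.0180696
  w_C·L_C = 0.66 × 0.0830009 = 0.0547806
Sum: 8.13209e-06 + 0.0180696 + 0.0547806 = 0.0728583
So the posterior for Cluster B is 0.0180696 / 0.0728583 ≈ 0.248.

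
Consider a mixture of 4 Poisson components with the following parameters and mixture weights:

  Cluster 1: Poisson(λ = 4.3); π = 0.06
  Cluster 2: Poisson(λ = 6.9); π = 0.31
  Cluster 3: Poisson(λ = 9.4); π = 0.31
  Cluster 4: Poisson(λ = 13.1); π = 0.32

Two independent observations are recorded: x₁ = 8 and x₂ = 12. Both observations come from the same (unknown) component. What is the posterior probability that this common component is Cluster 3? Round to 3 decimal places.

By Bayes' theorem, P(k | x) = π_k f_k(x) / Σ_j π_j f_j(x).
Since both observations come from the same component, the likelihood for component k is f_k(x₁)·f_k(x₂).
  p_1 = [0.0393333] × [0.00113193] = 4.45225e-05
  p_2 = [0.128422] × [0.0245031] = 0.00314674
  p_3 = [0.125065] × [0.0821919] = 0.0102793
  p_4 = [0.0439939] × [0.109059] = 0.00479792
Weight by the priors:
  π_1·p_1 = 0.06 × 4.45225e-05 = 2.67135e-06
  π_2·p_2 = 0.31 × 0.00314674 = 0.000975489
  π_3·p_3 = 0.31 × 0.0102793 = 0.00318658
  π_4·p_4 = 0.32 × 0.00479792 = 0.00153533
Marginal: 2.67135e-06 + 0.000975489 + 0.00318658 + 0.00153533 = 0.00570008
P(Cluster 3 | x₁, x₂) ≈ 0.559

0.559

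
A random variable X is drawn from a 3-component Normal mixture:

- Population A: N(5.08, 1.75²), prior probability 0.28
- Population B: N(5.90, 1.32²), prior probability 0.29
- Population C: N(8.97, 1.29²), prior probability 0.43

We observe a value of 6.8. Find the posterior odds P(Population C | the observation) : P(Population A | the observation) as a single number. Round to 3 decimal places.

0.820

The posterior odds equal the prior odds times the likelihood ratio: (π_i/π_j)·(f_i(x)/f_j(x)).
Component likelihoods at x = 6.8:
  L_A = 0.140639
  L_B = 0.239546
  L_C = 0.0751379
0.0323093 / 0.0393789 ≈ 0.820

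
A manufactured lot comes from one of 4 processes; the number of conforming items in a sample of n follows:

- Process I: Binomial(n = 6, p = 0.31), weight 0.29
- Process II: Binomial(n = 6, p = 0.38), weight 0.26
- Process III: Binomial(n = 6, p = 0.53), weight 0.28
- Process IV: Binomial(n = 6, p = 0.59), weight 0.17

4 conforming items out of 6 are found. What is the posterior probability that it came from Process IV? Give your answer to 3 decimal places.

0.296

Posterior ∝ prior × likelihood, so P(k | x) ∝ P(Z=k) f_k(x); normalise over all components.
Component likelihoods at x = 4 conforming items out of 6:
  p_I = C(6,4)·0.31^4·0.69^2 = 15·0.00923521·0.4761 = 0.0659533
  p_II = C(6,4)·0.38^4·0.62^2 = 15·0.0208514·0.3844 = 0.120229
  p_III = C(6,4)·0.53^4·0.47^2 = 15·0.0789048·0.2209 = 0.261451
  p_IV = C(6,4)·0.59^4·0.41^2 = 15·0.121174·0.1681 = 0.305539
Unnormalised posteriors:
  P(Z=I)·p_I = 0.29 × 0.0659533 = 0.0191264
  P(Z=II)·p_II = 0.26 × 0.120229 = 0.0312595
  P(Z=III)·p_III = 0.28 × 0.261451 = 0.0732063
  P(Z=IV)·p_IV = 0.17 × 0.305539 = 0.0519417
Denominator: 0.0191264 + 0.0312595 + 0.0732063 + 0.0519417 = 0.175534
P(Process IV | x) ≈ 0.296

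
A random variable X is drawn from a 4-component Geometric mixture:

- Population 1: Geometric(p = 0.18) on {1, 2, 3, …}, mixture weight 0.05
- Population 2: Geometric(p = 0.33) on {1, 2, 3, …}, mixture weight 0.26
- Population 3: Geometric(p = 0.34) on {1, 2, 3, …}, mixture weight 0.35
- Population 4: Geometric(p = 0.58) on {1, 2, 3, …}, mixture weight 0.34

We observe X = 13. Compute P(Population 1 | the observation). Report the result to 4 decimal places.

0.3535

Posterior ∝ prior × likelihood, so P(k | x) ∝ π_k f_k(x); normalise over all components.
Component likelihoods at x = 13:
  f_1 = 0.18·(1−0.18)^12 = 0.18·0.0924201 = 0.0166356
  f_2 = 0.33·(1−0.33)^12 = 0.33·0.00818272 = 0.0027003
  f_3 = 0.34·(1−0.34)^12 = 0.34·0.00683168 = 0.00232277
  f_4 = 0.58·(1−0.58)^12 = 0.58·3.01295e-05 = 1.74751e-05
Prior × likelihood for each component:
  π_1·f_1 = 0.05 × 0.0166356 = 0.000831781
  π_2·f_2 = 0.26 × 0.0027003 = 0.000702077
  π_3·f_3 = 0.35 × 0.00232277 = 0.000812969
  π_4·f_4 = 0.34 × 1.74751e-05 = 5.94153e-06
Normaliser: 0.000831781 + 0.000702077 + 0.000812969 + 5.94153e-06 = 0.00235277
P(Population 1 | 13) ≈ 0.3535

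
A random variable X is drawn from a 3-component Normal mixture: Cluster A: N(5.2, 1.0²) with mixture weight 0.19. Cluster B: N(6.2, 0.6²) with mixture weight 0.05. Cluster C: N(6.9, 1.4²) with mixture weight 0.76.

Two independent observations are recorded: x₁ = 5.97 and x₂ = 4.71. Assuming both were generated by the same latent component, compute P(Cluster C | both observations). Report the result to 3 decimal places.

0.411

Posterior ∝ prior × likelihood, so P(k | x) ∝ π_k f_k(x); normalise over all components.
Since both observations come from the same component, the likelihood for component k is f_k(x₁)·f_k(x₂).
  p_A = [(1/(1.0·√(2π)))·exp(−(5.97−5.2)²/(2·1.0²)) = 0.398942·exp(-0.29645) = 0.296595] × [0.353812] = 0.104939
  p_B = [(1/(0.6·√(2π)))·exp(−(5.97−6.2)²/(2·0.6²)) = 0.664904·exp(-0.07347) = 0.617803] × [0.0304526] = 0.0188137
  p_C = [(1/(1.4·√(2π)))·exp(−(5.97−6.9)²/(2·1.4²)) = 0.284959·exp(-0.22064) = 0.228539] × [0.0838349] = 0.0191595
Unnormalised posteriors:
  π_A·p_A = 0.19 × 0.104939 = 0.0199384
  π_B·p_B = 0.05 × 0.0188137 = 0.000940685
  π_C·p_C = 0.76 × 0.0191595 = 0.0145613
Denominator: 0.0199384 + 0.000940685 + 0.0145613 = 0.0354403
So the posterior for Cluster C is 0.0145613 / 0.0354403 ≈ 0.411.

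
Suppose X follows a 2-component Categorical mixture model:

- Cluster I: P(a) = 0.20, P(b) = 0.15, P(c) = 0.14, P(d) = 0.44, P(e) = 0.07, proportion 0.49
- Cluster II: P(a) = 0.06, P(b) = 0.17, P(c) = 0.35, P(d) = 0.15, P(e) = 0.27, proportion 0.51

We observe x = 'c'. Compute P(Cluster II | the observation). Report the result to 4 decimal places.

The responsibility of component k is w_k f_k(x) divided by Σ_j w_j f_j(x).
Evaluate each component's likelihood at the observed value:
  f_I = 0.14
  f_II = 0.35
Unnormalised posteriors:
  w_I·f_I = 0.49 × 0.14 = 0.0686
  w_II·f_II = 0.51 × 0.35 = 0.1785
Denominator: 0.0686 + 0.1785 = 0.2471
P(Cluster II | the observation) = 0.1785 / 0.2471 ≈ 0.7224

0.7224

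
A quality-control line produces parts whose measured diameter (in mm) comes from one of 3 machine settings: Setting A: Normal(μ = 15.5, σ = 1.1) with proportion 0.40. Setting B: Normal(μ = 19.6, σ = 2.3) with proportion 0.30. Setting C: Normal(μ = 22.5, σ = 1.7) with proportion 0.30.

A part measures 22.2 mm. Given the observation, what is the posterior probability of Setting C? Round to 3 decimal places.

The responsibility of component k is P(Z=k) f_k(x) divided by Σ_j P(Z=j) f_j(x).
Normal densities:
  p_A = 3.18812e-09
  p_B = 0.0915574
  p_C = 0.231046
Unnormalised posteriors:
  P(Z=A)·p_A = 0.40 × 3.18812e-09 = 1.27525e-09
  P(Z=B)·p_B = 0.30 × 0.0915574 = 0.0274672
  P(Z=C)·p_C = 0.30 × 0.231046 = 0.0693139
Sum: 1.27525e-09 + 0.0274672 + 0.0693139 = 0.0967811
So the posterior for Setting C is 0.0693139 / 0.0967811 ≈ 0.716.

0.716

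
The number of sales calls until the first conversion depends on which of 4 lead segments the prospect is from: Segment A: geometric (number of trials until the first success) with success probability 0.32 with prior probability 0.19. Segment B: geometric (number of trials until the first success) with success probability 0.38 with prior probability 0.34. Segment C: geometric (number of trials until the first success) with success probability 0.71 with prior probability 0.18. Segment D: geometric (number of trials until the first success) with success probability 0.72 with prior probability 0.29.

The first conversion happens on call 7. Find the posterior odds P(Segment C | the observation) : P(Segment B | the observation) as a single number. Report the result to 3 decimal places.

0.010

Only the two components matter; the odds are (π_i f_i(x)) / (π_j f_j(x)).
Component likelihoods at x = 7:
  f_A = 0.0316376
  f_B = 0.0215841
  f_C = 0.000422325
  f_D = 0.000346961
Odds = (0.18/0.34) × (0.000422325/0.0215841) = 0.529412 × 0.0195665 ≈ 0.010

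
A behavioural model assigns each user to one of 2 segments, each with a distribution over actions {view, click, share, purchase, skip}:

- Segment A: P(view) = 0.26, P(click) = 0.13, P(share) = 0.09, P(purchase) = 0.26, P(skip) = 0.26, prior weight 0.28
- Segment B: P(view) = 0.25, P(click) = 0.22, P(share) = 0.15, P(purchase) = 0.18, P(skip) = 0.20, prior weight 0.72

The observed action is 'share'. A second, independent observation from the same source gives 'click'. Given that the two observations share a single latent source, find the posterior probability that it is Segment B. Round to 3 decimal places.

0.879

Posterior ∝ prior × likelihood, so P(k | x) ∝ π_k f_k(x); normalise over all components.
Since both observations come from the same component, the likelihood for component k is f_k(x₁)·f_k(x₂).
  L_A = [P(share | comp) = 0.09] × [0.13] = 0.0117
  L_B = [P(share | comp) = 0.15] × [0.22] = 0.033
Prior × likelihood for each component:
  π_A·L_A = 0.28 × 0.0117 = 0.003276
  π_B·L_B = 0.72 × 0.033 = 0.02376
Evidence: 0.003276 + 0.02376 = 0.027036
Responsibility of Segment B: 0.02376 / 0.027036 ≈ 0.879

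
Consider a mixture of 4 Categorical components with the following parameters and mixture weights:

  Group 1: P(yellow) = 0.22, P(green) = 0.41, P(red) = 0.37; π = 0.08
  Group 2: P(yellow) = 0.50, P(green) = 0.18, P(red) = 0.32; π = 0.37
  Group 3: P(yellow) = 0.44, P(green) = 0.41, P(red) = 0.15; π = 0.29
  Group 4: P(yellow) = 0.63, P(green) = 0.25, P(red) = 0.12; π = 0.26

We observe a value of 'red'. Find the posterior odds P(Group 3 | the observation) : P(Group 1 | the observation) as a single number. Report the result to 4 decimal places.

The posterior odds equal the prior odds times the likelihood ratio: (π_i/π_j)·(f_i(x)/f_j(x)).
Categorical probabilities:
  L_1 = P(red | comp) = 0.37
  L_2 = P(red | comp) = 0.32
  L_3 = P(red | comp) = 0.15
  L_4 = P(red | comp) = 0.12
0.0435 / 0.0296 ≈ 1.4696

1.4696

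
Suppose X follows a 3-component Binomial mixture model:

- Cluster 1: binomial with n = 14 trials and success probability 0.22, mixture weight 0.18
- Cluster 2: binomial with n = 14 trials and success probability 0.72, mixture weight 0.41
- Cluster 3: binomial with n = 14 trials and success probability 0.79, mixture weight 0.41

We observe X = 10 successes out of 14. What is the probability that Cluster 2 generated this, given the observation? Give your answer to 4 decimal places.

0.5554

P(component k | x) = π_k·f_k(x) / marginal(x), where marginal(x) = Σ_j π_j·f_j(x).
Component likelihoods at x = 10 successes out of 14:
  L_1 = 9.841e-05
  L_2 = 0.230352
  L_3 = 0.184324
Unnormalised posteriors:
  π_1·L_1 = 0.18 × 9.841e-05 = 1.77138e-05
  π_2·L_2 = 0.41 × 0.230352 = 0.0944441
  π_3·L_3 = 0.41 × 0.184324 = 0.0755729
Sum: 1.77138e-05 + 0.0944441 + 0.0755729 = 0.170035
Responsibility of Cluster 2: 0.0944441 / 0.170035 ≈ 0.5554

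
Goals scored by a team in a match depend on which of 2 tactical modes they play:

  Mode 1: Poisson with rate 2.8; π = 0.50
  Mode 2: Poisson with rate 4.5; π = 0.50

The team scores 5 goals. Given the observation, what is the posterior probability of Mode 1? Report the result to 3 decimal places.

0.338

Posterior ∝ prior × likelihood, so P(k | x) ∝ π_k f_k(x); normalise over all components.
Component likelihoods at x = 5 goals:
  L_1 = e^(−2.8)·2.8^5/5! = 0.0872136
  L_2 = e^(−4.5)·4.5^5/5! = 0.170827
Prior × likelihood for each component:
  π_1·L_1 = 0.50 × 0.0872136 = 0.0436068
  π_2·L_2 = 0.50 × 0.170827 = 0.0854134
Denominator: 0.0436068 + 0.0854134 = 0.12902
So the posterior for Mode 1 is 0.0436068 / 0.12902 ≈ 0.338.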